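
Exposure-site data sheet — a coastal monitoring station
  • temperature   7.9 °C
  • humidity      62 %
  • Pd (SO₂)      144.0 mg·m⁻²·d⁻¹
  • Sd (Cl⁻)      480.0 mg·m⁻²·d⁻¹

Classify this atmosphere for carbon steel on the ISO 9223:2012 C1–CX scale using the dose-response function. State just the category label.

C5

carbon steel: T≤10 °C ⇒ hinge +0.150·(7.9−10) = -0.3150
  sulphur-dioxide contribution → 59.16 μm/a
  chloride contribution → 49.75 μm/a
  total first-year rate 108.9 μm/a
Category bounds: 80…200 μm/a bracket r_corr ⇒ C5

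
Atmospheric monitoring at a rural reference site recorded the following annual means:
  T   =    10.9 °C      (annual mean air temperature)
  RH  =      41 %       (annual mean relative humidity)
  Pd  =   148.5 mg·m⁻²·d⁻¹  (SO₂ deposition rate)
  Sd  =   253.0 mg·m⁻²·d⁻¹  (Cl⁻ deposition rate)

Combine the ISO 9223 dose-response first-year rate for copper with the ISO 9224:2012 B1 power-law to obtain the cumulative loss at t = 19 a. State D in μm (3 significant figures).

copper: temperature factor f = -0.080·(0.9) = -0.0720
  SO₂ term: 0.0053·148.5^0.26·exp(0.059·41-0.0720) = 0.2033
  Cl⁻ term: 0.01025·253.0^0.27·exp(0.036·41+0.049·10.9) = 0.3408
  sum: 0.2033 + 0.3408 → r_corr = 0.5442 μm/a
ISO 9224: D(t) = r_corr · t^b with b = 0.667 (copper, B1)
  D(19) = 0.5442 × 19^0.667 = 0.5442 × 7.127 = 3.878 μm

D(19) = 3.88 μm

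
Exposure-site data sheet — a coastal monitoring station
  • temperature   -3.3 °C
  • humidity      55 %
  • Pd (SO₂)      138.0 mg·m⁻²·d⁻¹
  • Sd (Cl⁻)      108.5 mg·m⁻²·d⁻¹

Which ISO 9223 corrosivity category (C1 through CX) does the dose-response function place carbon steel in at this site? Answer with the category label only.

C2

carbon steel: T≤10 °C ⇒ hinge +0.150·(-3.3−10) = -1.9950
  sulphur-dioxide contribution → 9.376 μm/a
  chloride contribution → 10.03 μm/a
  ⇒ r_corr(carbon steel) = 19.41 μm/a
Category bounds: 1.3…25 μm/a bracket r_corr ⇒ C2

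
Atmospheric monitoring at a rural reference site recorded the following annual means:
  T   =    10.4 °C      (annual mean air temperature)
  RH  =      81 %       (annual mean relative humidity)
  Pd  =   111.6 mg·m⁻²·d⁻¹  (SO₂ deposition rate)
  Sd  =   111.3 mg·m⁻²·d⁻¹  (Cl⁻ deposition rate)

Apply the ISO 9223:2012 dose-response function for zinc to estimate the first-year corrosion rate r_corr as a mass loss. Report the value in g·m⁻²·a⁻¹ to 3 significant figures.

r_corr = 38.1 g·m⁻²·a⁻¹

zinc: f(T) = -0.071·(T−10) [T>10 °C] = -0.0284
  SO₂ term: 0.0129·111.6^0.44·exp(0.046·81-0.0284) = 4.144
  Sd branch = 0.0175·Sd^0.57·e^(0.008·RH+0.085·T) = 1.188 μm/a
  r_corr = 4.144 + 1.188 = 5.332 μm/a
Convert to mass loss: 5.332 μm/a × 7.14 g/cm³ = 38.07 g·m⁻²·a⁻¹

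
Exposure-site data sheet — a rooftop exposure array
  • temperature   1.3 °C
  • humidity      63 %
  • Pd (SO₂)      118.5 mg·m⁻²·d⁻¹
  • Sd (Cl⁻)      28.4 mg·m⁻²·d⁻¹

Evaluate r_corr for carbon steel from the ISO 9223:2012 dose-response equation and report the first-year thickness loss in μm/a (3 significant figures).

r_corr = 27.1 μm/a

carbon steel: T≤10 °C ⇒ hinge +0.150·(1.3−10) = -1.3050
  sulphur-dioxide contribution → 20.27 μm/a
  chloride contribution → 6.841 μm/a
  total first-year rate 27.11 μm/a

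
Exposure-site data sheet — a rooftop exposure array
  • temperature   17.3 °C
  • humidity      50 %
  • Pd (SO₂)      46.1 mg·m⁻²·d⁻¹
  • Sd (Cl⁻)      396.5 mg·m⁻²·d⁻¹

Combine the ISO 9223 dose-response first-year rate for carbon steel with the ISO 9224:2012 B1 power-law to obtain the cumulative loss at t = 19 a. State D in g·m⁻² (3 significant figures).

carbon steel: temperature factor f = -0.054·(7.3) = -0.3942
  sulphur-dioxide contribution → 23.78 μm/a
  chloride contribution → 43.31 μm/a
  total first-year rate 67.09 μm/a
Long-term exponent b (ISO 9224 Table 2, B1) = 0.523
  D(19) = 67.09 × 19^0.523 = 67.09 × 4.664 = 312.9 μm
  Mass loss = 312.9 μm × 7.85 g/cm³ = 2457 g·m⁻²

D(19) = 2.46e+03 g·m⁻²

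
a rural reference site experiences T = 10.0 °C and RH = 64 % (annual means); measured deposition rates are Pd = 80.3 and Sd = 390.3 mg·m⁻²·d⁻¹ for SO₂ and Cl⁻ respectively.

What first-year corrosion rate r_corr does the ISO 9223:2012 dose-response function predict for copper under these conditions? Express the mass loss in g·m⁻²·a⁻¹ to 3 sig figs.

copper: T≤10 °C ⇒ hinge +0.126·(10.0−10) = +0.0000
  SO₂ term: 0.0053·80.3^0.26·exp(0.059·64+0.0000) = 0.7234
  Cl⁻ term: 0.01025·390.3^0.27·exp(0.036·64+0.049·10.0) = 0.8391
  r_corr = 0.7234 + 0.8391 = 1.563 μm/a
Convert to mass loss: 1.563 μm/a × 8.96 g/cm³ = 14 g·m⁻²·a⁻¹

r_corr = 14.0 g·m⁻²·a⁻¹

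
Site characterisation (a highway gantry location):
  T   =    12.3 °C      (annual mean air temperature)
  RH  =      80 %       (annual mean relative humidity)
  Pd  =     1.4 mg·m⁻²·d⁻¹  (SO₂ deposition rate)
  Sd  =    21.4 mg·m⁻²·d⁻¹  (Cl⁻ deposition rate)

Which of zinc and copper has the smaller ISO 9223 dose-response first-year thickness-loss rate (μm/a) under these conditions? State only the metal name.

zinc

zinc: T>10 °C ⇒ hinge -0.071·(12.3−10) = -0.1633
  Pd branch = 0.0129·Pd^0.44·e^(0.046·RH+f) = 0.5037 μm/a
  Sd branch = 0.0175·Sd^0.57·e^(0.008·RH+0.085·T) = 0.5412 μm/a
  r_corr = 0.5037 + 0.5412 = 1.045 μm/a
copper: temperature factor f = -0.080·(2.3) = -0.1840
  SO₂ term: 0.0053·1.4^0.26·exp(0.059·80-0.1840) = 0.5398
  Cl⁻ term: 0.01025·21.4^0.27·exp(0.036·80+0.049·12.3) = 0.7629
  r_corr = 0.5398 + 0.7629 = 1.303 μm/a
Ordering by μm/a: copper (1.3) > zinc (1.04)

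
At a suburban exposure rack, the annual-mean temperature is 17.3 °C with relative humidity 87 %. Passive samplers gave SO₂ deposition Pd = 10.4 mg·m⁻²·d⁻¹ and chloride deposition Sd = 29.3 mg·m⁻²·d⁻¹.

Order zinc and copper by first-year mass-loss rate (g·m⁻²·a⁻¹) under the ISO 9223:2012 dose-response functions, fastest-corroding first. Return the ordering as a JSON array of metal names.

zinc: f(T) = -0.071·(T−10) [T>10 °C] = -0.5183
  sulphur-dioxide contribution → 1.178 μm/a
  chloride contribution → 1.047 μm/a
  ⇒ r_corr(zinc) = 2.225 μm/a
  mass loss = 2.225 μm/a × 7.14 g/cm³ = 15.89 g·m⁻²·a⁻¹
copper: f(T) = -0.080·(T−10) [T>10 °C] = -0.5840
  sulphur-dioxide contribution → 0.9211 μm/a
  chloride contribution → 1.365 μm/a
  ⇒ r_corr(copper) = 2.286 μm/a
  mass loss = 2.286 μm/a × 8.96 g/cm³ = 20.48 g·m⁻²·a⁻¹
Ordering by g·m⁻²·a⁻¹: copper (20.5) > zinc (15.9)

["copper", "zinc"]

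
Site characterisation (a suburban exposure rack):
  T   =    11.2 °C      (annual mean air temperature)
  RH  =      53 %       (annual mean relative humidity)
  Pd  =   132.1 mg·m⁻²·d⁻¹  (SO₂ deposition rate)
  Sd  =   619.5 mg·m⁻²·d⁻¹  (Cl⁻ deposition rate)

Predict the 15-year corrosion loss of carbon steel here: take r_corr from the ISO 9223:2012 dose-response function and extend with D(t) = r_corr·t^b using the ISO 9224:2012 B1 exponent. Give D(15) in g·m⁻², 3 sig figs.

carbon steel: f(T) = -0.054·(T−10) [T>10 °C] = -0.0648
  sulphur-dioxide contribution → 60.68 μm/a
  chloride contribution → 49.41 μm/a
  total first-year rate 110.1 μm/a
Long-term exponent b (ISO 9224 Table 2, B1) = 0.523
  D(15) = 110.1 × 15^0.523 = 110.1 × 4.122 = 453.8 μm
  Mass loss = 453.8 μm × 7.85 g/cm³ = 3562 g·m⁻²

D(15) = 3.56e+03 g·m⁻²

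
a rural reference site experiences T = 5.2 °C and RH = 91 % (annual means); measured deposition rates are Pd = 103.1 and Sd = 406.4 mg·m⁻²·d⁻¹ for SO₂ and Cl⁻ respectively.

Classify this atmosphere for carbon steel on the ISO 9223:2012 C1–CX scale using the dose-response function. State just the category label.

carbon steel: temperature factor f = +0.150·(-4.8) = -0.7200
  Pd branch = 1.77·Pd^0.52·e^(0.02·RH+f) = 59.24 μm/a
  Sd branch = 0.102·Sd^0.62·e^(0.033·RH+0.04·T) = 104.9 μm/a
  r_corr = 59.24 + 104.9 = 164.1 μm/a
ISO 9223 Table 2 (carbon steel): 80 < 164 ≤ 200 μm/a ⇒ C5

C5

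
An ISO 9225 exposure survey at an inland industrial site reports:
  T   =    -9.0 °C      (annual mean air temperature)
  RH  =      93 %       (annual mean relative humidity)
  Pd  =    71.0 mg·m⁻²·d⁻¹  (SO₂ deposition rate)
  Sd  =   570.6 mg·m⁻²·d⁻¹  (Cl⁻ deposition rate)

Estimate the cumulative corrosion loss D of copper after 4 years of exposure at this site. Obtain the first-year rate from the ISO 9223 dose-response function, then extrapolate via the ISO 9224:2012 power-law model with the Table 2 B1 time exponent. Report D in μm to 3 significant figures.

D(4) = 3.52 μm

copper: T≤10 °C ⇒ hinge +0.126·(-9.0−10) = -2.3940
  sulphur-dioxide contribution → 0.3539 μm/a
  chloride contribution → 1.041 μm/a
  ⇒ r_corr(copper) = 1.395 μm/a
Long-term exponent b (ISO 9224 Table 2, B1) = 0.667
  D(4) = 1.395 × 4^0.667 = 1.395 × 2.521 = 3.516 μm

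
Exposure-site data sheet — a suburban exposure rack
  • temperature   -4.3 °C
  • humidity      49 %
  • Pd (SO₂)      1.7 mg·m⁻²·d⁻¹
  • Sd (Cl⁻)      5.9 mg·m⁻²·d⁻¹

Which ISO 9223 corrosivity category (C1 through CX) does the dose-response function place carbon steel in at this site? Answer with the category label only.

C2

carbon steel: f(T) = +0.150·(T−10) [T≤10 °C] = -2.1450
  SO₂ term: 1.77·1.7^0.52·exp(0.02·49-2.1450) = 0.7275
  Cl⁻ term: 0.102·5.9^0.62·exp(0.033·49+0.04·-4.3) = 1.3
  r_corr = 0.7275 + 1.3 = 2.028 μm/a
2.03 μm/a falls in (1.3, 25] for carbon steel → category C2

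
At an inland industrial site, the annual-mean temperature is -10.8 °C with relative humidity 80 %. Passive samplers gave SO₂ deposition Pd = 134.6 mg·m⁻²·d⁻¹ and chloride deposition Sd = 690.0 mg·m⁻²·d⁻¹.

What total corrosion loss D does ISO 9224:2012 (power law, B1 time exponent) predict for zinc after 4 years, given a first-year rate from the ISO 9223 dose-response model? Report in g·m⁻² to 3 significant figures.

D(4) = 56.3 g·m⁻²

zinc: T≤10 °C ⇒ hinge +0.038·(-10.8−10) = -0.7904
  Pd branch = 0.0129·Pd^0.44·e^(0.046·RH+f) = 2.006 μm/a
  Cl⁻ term: 0.0175·690.0^0.57·exp(0.008·80+0.085·-10.8) = 0.5501
  sum: 2.006 + 0.5501 → r_corr = 2.556 μm/a
ISO 9224: D(t) = r_corr · t^b with b = 0.813 (zinc, B1)
  D(4) = 2.556 × 4^0.813 = 2.556 × 3.087 = 7.889 μm
  Mass loss = 7.889 μm × 7.14 g/cm³ = 56.33 g·m⁻²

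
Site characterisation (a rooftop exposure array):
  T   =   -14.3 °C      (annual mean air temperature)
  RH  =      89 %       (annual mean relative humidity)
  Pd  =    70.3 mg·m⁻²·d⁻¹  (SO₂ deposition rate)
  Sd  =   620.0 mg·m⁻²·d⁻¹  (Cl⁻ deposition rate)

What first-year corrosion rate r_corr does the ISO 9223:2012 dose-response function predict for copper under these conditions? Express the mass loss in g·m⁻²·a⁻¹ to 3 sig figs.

r_corr = 7.65 g·m⁻²·a⁻¹

copper: f(T) = +0.126·(T−10) [T≤10 °C] = -3.0618
  sulphur-dioxide contribution → 0.143 μm/a
  chloride contribution → 0.7109 μm/a
  total first-year rate 0.8539 μm/a
Convert to mass loss: 0.8539 μm/a × 8.96 g/cm³ = 7.651 g·m⁻²·a⁻¹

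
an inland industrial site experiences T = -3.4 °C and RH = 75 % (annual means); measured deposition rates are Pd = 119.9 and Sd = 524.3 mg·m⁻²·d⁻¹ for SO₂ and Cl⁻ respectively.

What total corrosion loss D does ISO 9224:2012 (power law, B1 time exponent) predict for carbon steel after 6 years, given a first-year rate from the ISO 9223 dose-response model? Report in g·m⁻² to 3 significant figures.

carbon steel: temperature factor f = +0.150·(-13.4) = -2.0100
  SO₂ term: 1.77·119.9^0.52·exp(0.02·75-2.0100) = 12.81
  Sd branch = 0.102·Sd^0.62·e^(0.033·RH+0.04·T) = 51.35 μm/a
  sum: 12.81 + 51.35 → r_corr = 64.16 μm/a
Long-term exponent b (ISO 9224 Table 2, B1) = 0.523
  D(6) = 64.16 × 6^0.523 = 64.16 × 2.553 = 163.8 μm
  Mass loss = 163.8 μm × 7.85 g/cm³ = 1286 g·m⁻²

D(6) = 1.29e+03 g·m⁻²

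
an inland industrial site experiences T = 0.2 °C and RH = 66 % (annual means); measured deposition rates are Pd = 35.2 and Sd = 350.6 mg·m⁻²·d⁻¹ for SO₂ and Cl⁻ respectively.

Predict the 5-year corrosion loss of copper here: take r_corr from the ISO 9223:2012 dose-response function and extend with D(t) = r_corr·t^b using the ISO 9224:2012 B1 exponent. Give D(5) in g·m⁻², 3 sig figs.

copper: f(T) = +0.126·(T−10) [T≤10 °C] = -1.2348
  sulphur-dioxide contribution → 0.1911 μm/a
  chloride contribution → 0.542 μm/a
  ⇒ r_corr(copper) = 0.7331 μm/a
Power-law: D(5) = r_corr · 5^0.667
  D(5) = 0.7331 × 5^0.667 = 0.7331 × 2.926 = 2.145 μm
  Mass loss = 2.145 μm × 8.96 g/cm³ = 19.22 g·m⁻²

D(5) = 19.2 g·m⁻²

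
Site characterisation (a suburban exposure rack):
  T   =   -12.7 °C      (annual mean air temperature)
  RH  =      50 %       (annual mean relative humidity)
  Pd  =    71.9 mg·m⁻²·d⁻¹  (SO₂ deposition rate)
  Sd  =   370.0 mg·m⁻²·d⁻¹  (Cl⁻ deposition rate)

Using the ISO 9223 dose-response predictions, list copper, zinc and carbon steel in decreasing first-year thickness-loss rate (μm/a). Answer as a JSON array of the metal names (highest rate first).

copper: f(T) = +0.126·(T−10) [T≤10 °C] = -2.8602
  SO₂ term: 0.0053·71.9^0.26·exp(0.059·50-2.8602) = 0.01762
  Sd branch = 0.01025·Sd^0.27·e^(0.036·RH+0.049·T) = 0.1643 μm/a
  sum: 0.01762 + 0.1643 → r_corr = 0.1819 μm/a
zinc: temperature factor f = +0.038·(-22.7) = -0.8626
  Pd branch = 0.0129·Pd^0.44·e^(0.046·RH+f) = 0.3563 μm/a
  Sd branch = 0.0175·Sd^0.57·e^(0.008·RH+0.085·T) = 0.2581 μm/a
  sum: 0.3563 + 0.2581 → r_corr = 0.6144 μm/a
carbon steel: T≤10 °C ⇒ hinge +0.150·(-12.7−10) = -3.4050
  Pd branch = 1.77·Pd^0.52·e^(0.02·RH+f) = 1.476 μm/a
  Sd branch = 0.102·Sd^0.62·e^(0.033·RH+0.04·T) = 12.5 μm/a
  r_corr = 1.476 + 12.5 = 13.97 μm/a
Ordering by μm/a: carbon steel (14) > zinc (0.614) > copper (0.182)

["carbon steel", "zinc", "copper"]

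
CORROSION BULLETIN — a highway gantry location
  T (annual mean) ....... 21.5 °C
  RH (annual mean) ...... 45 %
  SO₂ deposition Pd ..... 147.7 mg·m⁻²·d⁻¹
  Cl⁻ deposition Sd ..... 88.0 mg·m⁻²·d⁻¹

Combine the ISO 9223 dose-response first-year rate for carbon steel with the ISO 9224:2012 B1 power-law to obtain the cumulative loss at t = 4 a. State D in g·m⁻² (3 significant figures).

D(4) = 786 g·m⁻²

carbon steel: temperature factor f = -0.054·(11.5) = -0.6210
  SO₂ term: 1.77·147.7^0.52·exp(0.02·45-0.6210) = 31.42
  Sd branch = 0.102·Sd^0.62·e^(0.033·RH+0.04·T) = 17.08 μm/a
  sum: 31.42 + 17.08 → r_corr = 48.51 μm/a
ISO 9224: D(t) = r_corr · t^b with b = 0.523 (carbon steel, B1)
  D(4) = 48.51 × 4^0.523 = 48.51 × 2.065 = 100.2 μm
  Mass loss = 100.2 μm × 7.85 g/cm³ = 786.2 g·m⁻²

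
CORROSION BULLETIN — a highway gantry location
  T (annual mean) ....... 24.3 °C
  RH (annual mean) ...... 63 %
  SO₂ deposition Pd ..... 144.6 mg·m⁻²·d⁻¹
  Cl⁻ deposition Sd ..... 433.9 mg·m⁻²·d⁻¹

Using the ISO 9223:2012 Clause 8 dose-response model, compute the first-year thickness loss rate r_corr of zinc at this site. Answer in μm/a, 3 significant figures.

zinc: f(T) = -0.071·(T−10) [T>10 °C] = -1.0153
  Pd branch = 0.0129·Pd^0.44·e^(0.046·RH+f) = 0.7563 μm/a
  Cl⁻ term: 0.0175·433.9^0.57·exp(0.008·63+0.085·24.3) = 7.282
  r_corr = 0.7563 + 7.282 = 8.039 μm/a

r_corr = 8.04 μm/a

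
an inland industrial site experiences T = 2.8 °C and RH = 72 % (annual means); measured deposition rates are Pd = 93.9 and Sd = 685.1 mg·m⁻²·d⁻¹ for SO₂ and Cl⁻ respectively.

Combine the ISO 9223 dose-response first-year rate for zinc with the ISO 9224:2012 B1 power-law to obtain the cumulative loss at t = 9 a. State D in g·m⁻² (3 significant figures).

zinc: temperature factor f = +0.038·(-7.2) = -0.2736
  sulphur-dioxide contribution → 1.987 μm/a
  chloride contribution → 1.633 μm/a
  ⇒ r_corr(zinc) = 3.619 μm/a
ISO 9224: D(t) = r_corr · t^b with b = 0.813 (zinc, B1)
  D(9) = 3.619 × 9^0.813 = 3.619 × 5.968 = 21.6 μm
  Mass loss = 21.6 μm × 7.14 g/cm³ = 154.2 g·m⁻²

D(9) = 154 g·m⁻²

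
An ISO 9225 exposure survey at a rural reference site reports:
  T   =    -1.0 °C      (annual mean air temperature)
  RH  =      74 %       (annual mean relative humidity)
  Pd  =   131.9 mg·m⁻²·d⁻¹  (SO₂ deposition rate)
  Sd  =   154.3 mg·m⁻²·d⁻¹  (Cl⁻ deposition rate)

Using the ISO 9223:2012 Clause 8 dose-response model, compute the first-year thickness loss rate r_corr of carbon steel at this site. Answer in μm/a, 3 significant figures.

r_corr = 44.5 μm/a

carbon steel: f(T) = +0.150·(T−10) [T≤10 °C] = -1.6500
  Pd branch = 1.77·Pd^0.52·e^(0.02·RH+f) = 18.91 μm/a
  Sd branch = 0.102·Sd^0.62·e^(0.033·RH+0.04·T) = 25.62 μm/a
  r_corr = 18.91 + 25.62 = 44.53 μm/a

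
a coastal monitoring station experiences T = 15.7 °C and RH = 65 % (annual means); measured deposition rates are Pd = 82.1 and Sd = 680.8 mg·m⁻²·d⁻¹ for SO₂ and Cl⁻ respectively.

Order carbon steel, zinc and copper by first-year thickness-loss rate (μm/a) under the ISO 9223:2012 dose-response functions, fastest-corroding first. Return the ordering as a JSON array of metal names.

["carbon steel", "zinc", "copper"]

carbon steel: f(T) = -0.054·(T−10) [T>10 °C] = -0.3078
  SO₂ term: 1.77·82.1^0.52·exp(0.02·65-0.3078) = 47.24
  Cl⁻ term: 0.102·680.8^0.62·exp(0.033·65+0.04·15.7) = 93.19
  sum: 47.24 + 93.19 → r_corr = 140.4 μm/a
zinc: f(T) = -0.071·(T−10) [T>10 °C] = -0.4047
  Pd branch = 0.0129·Pd^0.44·e^(0.046·RH+f) = 1.19 μm/a
  Sd branch = 0.0175·Sd^0.57·e^(0.008·RH+0.085·T) = 4.605 μm/a
  sum: 1.19 + 4.605 → r_corr = 5.796 μm/a
copper: f(T) = -0.080·(T−10) [T>10 °C] = -0.4560
  Pd branch = 0.0053·Pd^0.26·e^(0.059·RH+f) = 0.4892 μm/a
  Sd branch = 0.01025·Sd^0.27·e^(0.036·RH+0.049·T) = 1.337 μm/a
  r_corr = 0.4892 + 1.337 = 1.826 μm/a
Ordering by μm/a: carbon steel (140) > zinc (5.8) > copper (1.83)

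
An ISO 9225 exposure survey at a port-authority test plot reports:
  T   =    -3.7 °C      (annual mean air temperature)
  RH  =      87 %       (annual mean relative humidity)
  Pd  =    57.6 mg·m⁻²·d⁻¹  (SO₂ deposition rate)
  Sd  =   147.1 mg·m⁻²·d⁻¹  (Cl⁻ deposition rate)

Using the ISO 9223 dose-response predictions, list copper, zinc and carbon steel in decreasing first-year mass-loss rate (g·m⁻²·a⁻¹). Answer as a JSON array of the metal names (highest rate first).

copper: f(T) = +0.126·(T−10) [T≤10 °C] = -1.7262
  sulphur-dioxide contribution → 0.4587 μm/a
  chloride contribution → 0.7541 μm/a
  total first-year rate 1.213 μm/a
  mass loss = 1.213 μm/a × 8.96 g/cm³ = 10.87 g·m⁻²·a⁻¹
zinc: temperature factor f = +0.038·(-13.7) = -0.5206
  sulphur-dioxide contribution → 2.495 μm/a
  chloride contribution → 0.4408 μm/a
  total first-year rate 2.936 μm/a
  mass loss = 2.936 μm/a × 7.14 g/cm³ = 20.96 g·m⁻²·a⁻¹
carbon steel: T≤10 °C ⇒ hinge +0.150·(-3.7−10) = -2.0550
  sulphur-dioxide contribution → 10.63 μm/a
  chloride contribution → 34.28 μm/a
  total first-year rate 44.92 μm/a
  mass loss = 44.92 μm/a × 7.85 g/cm³ = 352.6 g·m⁻²·a⁻¹
Ordering by g·m⁻²·a⁻¹: carbon steel (353) > zinc (21) > copper (10.9)

["carbon steel", "zinc", "copper"]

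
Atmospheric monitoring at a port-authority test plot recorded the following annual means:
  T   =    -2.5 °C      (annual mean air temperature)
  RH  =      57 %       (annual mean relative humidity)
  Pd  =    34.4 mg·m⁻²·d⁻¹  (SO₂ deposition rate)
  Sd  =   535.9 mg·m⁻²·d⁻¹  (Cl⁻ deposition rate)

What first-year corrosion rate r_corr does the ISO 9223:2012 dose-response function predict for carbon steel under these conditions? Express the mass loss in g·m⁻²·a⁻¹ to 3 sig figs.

carbon steel: f(T) = +0.150·(T−10) [T≤10 °C] = -1.8750
  sulphur-dioxide contribution → 5.343 μm/a
  chloride contribution → 29.79 μm/a
  total first-year rate 35.14 μm/a
Convert to mass loss: 35.14 μm/a × 7.85 g/cm³ = 275.8 g·m⁻²·a⁻¹

r_corr = 276 g·m⁻²·a⁻¹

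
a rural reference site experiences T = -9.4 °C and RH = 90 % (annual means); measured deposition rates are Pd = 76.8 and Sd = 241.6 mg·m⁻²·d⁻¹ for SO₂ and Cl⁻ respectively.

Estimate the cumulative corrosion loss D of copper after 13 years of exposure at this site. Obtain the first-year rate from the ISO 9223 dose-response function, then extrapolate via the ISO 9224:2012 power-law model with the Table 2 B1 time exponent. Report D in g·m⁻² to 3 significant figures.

copper: T≤10 °C ⇒ hinge +0.126·(-9.4−10) = -2.4444
  sulphur-dioxide contribution → 0.2877 μm/a
  chloride contribution → 0.7265 μm/a
  total first-year rate 1.014 μm/a
Power-law: D(13) = r_corr · 13^0.667
  D(13) = 1.014 × 13^0.667 = 1.014 × 5.534 = 5.612 μm
  Mass loss = 5.612 μm × 8.96 g/cm³ = 50.29 g·m⁻²

D(13) = 50.3 g·m⁻²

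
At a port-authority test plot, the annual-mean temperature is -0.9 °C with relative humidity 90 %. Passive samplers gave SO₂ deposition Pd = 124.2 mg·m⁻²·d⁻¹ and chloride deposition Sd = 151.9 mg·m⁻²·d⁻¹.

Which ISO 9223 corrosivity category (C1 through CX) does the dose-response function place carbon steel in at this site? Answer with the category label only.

C4

carbon steel: temperature factor f = +0.150·(-10.9) = -1.6350
  SO₂ term: 1.77·124.2^0.52·exp(0.02·90-1.6350) = 25.62
  Cl⁻ term: 0.102·151.9^0.62·exp(0.033·90+0.04·-0.9) = 43.19
  sum: 25.62 + 43.19 → r_corr = 68.81 μm/a
Category bounds: 50…80 μm/a bracket r_corr ⇒ C4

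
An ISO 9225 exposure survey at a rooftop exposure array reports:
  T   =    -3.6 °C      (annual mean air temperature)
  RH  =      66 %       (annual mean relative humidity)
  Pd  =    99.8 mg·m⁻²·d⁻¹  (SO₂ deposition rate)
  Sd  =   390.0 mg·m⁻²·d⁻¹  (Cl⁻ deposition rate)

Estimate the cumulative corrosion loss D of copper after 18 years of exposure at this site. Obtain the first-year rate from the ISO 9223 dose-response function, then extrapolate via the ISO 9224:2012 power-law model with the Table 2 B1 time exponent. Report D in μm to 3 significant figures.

D(18) = 4.25 μm

copper: f(T) = +0.126·(T−10) [T≤10 °C] = -1.7136
  Pd branch = 0.0053·Pd^0.26·e^(0.059·RH+f) = 0.1552 μm/a
  Sd branch = 0.01025·Sd^0.27·e^(0.036·RH+0.049·T) = 0.463 μm/a
  r_corr = 0.1552 + 0.463 = 0.6182 μm/a
ISO 9224: D(t) = r_corr · t^b with b = 0.667 (copper, B1)
  D(18) = 0.6182 × 18^0.667 = 0.6182 × 6.875 = 4.25 μm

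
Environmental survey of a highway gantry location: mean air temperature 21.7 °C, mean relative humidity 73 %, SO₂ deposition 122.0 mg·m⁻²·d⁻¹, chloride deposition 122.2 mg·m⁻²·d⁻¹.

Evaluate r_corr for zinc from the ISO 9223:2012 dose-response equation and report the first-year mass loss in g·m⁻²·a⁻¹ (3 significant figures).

zinc: temperature factor f = -0.071·(11.7) = -0.8307
  Pd branch = 0.0129·Pd^0.44·e^(0.046·RH+f) = 1.337 μm/a
  Sd branch = 0.0175·Sd^0.57·e^(0.008·RH+0.085·T) = 3.072 μm/a
  sum: 1.337 + 3.072 → r_corr = 4.409 μm/a
Convert to mass loss: 4.409 μm/a × 7.14 g/cm³ = 31.48 g·m⁻²·a⁻¹

r_corr = 31.5 g·m⁻²·a⁻¹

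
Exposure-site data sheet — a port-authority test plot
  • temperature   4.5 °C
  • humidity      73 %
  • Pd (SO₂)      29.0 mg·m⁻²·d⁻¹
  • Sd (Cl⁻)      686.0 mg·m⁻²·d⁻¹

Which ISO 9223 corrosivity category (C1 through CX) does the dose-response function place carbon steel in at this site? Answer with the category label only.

carbon steel: T≤10 °C ⇒ hinge +0.150·(4.5−10) = -0.8250
  Pd branch = 1.77·Pd^0.52·e^(0.02·RH+f) = 19.24 μm/a
  Sd branch = 0.102·Sd^0.62·e^(0.033·RH+0.04·T) = 77.89 μm/a
  r_corr = 19.24 + 77.89 = 97.13 μm/a
97.1 μm/a falls in (80, 200] for carbon steel → category C5

C5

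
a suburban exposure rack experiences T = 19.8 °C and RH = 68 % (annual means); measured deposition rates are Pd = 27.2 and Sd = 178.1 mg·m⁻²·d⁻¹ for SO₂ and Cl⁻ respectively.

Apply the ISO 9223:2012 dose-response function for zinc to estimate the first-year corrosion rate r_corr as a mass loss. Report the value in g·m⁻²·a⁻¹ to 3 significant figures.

r_corr = 26.7 g·m⁻²·a⁻¹

zinc: T>10 °C ⇒ hinge -0.071·(19.8−10) = -0.6958
  Pd branch = 0.0129·Pd^0.44·e^(0.046·RH+f) = 0.6282 μm/a
  Sd branch = 0.0175·Sd^0.57·e^(0.008·RH+0.085·T) = 3.112 μm/a
  r_corr = 0.6282 + 3.112 = 3.741 μm/a
Convert to mass loss: 3.741 μm/a × 7.14 g/cm³ = 26.71 g·m⁻²·a⁻¹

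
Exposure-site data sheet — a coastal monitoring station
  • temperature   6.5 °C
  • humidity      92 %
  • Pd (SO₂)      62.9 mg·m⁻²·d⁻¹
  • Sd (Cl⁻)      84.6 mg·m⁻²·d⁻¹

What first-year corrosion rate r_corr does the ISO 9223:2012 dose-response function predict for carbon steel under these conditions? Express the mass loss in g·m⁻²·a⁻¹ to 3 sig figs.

carbon steel: temperature factor f = +0.150·(-3.5) = -0.5250
  Pd branch = 1.77·Pd^0.52·e^(0.02·RH+f) = 56.8 μm/a
  Sd branch = 0.102·Sd^0.62·e^(0.033·RH+0.04·T) = 43.15 μm/a
  r_corr = 56.8 + 43.15 = 99.96 μm/a
Convert to mass loss: 99.96 μm/a × 7.85 g/cm³ = 784.6 g·m⁻²·a⁻¹

r_corr = 785 g·m⁻²·a⁻¹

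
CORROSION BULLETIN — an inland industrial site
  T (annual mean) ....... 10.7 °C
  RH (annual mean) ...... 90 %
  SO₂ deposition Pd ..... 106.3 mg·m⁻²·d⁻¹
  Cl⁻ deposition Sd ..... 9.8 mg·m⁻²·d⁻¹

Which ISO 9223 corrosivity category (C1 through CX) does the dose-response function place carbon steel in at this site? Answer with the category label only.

carbon steel: T>10 °C ⇒ hinge -0.054·(10.7−10) = -0.0378
  Pd branch = 1.77·Pd^0.52·e^(0.02·RH+f) = 116.7 μm/a
  Sd branch = 0.102·Sd^0.62·e^(0.033·RH+0.04·T) = 12.56 μm/a
  sum: 116.7 + 12.56 → r_corr = 129.3 μm/a
129 μm/a falls in (80, 200] for carbon steel → category C5

C5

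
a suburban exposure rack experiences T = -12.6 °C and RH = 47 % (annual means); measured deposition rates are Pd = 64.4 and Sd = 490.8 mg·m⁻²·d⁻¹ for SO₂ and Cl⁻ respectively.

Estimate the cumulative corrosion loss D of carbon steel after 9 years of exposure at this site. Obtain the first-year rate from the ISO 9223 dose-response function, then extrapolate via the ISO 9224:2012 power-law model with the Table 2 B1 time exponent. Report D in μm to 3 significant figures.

D(9) = 46.9 μm

carbon steel: T≤10 °C ⇒ hinge +0.150·(-12.6−10) = -3.3900
  SO₂ term: 1.77·64.4^0.52·exp(0.02·47-3.3900) = 1.332
  Cl⁻ term: 0.102·490.8^0.62·exp(0.033·47+0.04·-12.6) = 13.54
  r_corr = 1.332 + 13.54 = 14.87 μm/a
ISO 9224: D(t) = r_corr · t^b with b = 0.523 (carbon steel, B1)
  D(9) = 14.87 × 9^0.523 = 14.87 × 3.156 = 46.93 μm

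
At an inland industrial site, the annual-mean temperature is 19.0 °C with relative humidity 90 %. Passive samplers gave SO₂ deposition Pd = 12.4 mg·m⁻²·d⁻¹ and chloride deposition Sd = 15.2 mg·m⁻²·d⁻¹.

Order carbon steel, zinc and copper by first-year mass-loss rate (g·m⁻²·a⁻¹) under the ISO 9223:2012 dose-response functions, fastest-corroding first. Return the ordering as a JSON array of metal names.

["carbon steel", "copper", "zinc"]

carbon steel: temperature factor f = -0.054·(9.0) = -0.4860
  sulphur-dioxide contribution → 24.39 μm/a
  chloride contribution → 22.98 μm/a
  total first-year rate 47.37 μm/a
  mass loss = 47.37 μm/a × 7.85 g/cm³ = 371.8 g·m⁻²·a⁻¹
zinc: f(T) = -0.071·(T−10) [T>10 °C] = -0.6390
  sulphur-dioxide contribution → 1.295 μm/a
  chloride contribution → 0.8526 μm/a
  ⇒ r_corr(zinc) = 2.147 μm/a
  mass loss = 2.147 μm/a × 7.14 g/cm³ = 15.33 g·m⁻²·a⁻¹
copper: temperature factor f = -0.080·(9.0) = -0.7200
  sulphur-dioxide contribution → 1.005 μm/a
  chloride contribution → 1.384 μm/a
  total first-year rate 2.389 μm/a
  mass loss = 2.389 μm/a × 8.96 g/cm³ = 21.41 g·m⁻²·a⁻¹
Ordering by g·m⁻²·a⁻¹: carbon steel (372) > copper (21.4) > zinc (15.3)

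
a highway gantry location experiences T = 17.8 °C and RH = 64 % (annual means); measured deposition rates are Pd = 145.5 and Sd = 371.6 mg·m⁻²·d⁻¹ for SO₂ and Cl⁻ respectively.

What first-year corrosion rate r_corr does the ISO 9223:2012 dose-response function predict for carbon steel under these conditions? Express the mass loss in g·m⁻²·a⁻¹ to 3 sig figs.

carbon steel: f(T) = -0.054·(T−10) [T>10 °C] = -0.4212
  Pd branch = 1.77·Pd^0.52·e^(0.02·RH+f) = 55.67 μm/a
  Cl⁻ term: 0.102·371.6^0.62·exp(0.033·64+0.04·17.8) = 67.37
  r_corr = 55.67 + 67.37 = 123 μm/a
Convert to mass loss: 123 μm/a × 7.85 g/cm³ = 965.9 g·m⁻²·a⁻¹

r_corr = 966 g·m⁻²·a⁻¹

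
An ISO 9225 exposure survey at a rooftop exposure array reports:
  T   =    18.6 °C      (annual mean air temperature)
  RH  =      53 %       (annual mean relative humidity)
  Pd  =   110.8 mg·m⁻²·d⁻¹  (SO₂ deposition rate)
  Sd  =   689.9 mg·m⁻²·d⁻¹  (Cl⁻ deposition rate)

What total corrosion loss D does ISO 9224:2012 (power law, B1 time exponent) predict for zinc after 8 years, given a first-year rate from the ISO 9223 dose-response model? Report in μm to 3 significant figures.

zinc: temperature factor f = -0.071·(8.6) = -0.6106
  SO₂ term: 0.0129·110.8^0.44·exp(0.046·53-0.6106) = 0.6365
  Cl⁻ term: 0.0175·689.9^0.57·exp(0.008·53+0.085·18.6) = 5.394
  r_corr = 0.6365 + 5.394 = 6.03 μm/a
Long-term exponent b (ISO 9224 Table 2, B1) = 0.813
  D(8) = 6.03 × 8^0.813 = 6.03 × 5.423 = 32.7 μm

D(8) = 32.7 μm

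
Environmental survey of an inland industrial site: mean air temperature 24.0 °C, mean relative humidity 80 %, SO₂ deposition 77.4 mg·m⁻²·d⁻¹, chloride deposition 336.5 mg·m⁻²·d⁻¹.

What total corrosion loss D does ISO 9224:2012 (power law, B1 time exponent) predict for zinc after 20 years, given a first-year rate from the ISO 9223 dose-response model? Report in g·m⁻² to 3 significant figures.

zinc: f(T) = -0.071·(T−10) [T>10 °C] = -0.9940
  sulphur-dioxide contribution → 1.283 μm/a
  chloride contribution → 7.036 μm/a
  total first-year rate 8.319 μm/a
Power-law: D(20) = r_corr · 20^0.813
  D(20) = 8.319 × 20^0.813 = 8.319 × 11.42 = 95.02 μm
  Mass loss = 95.02 μm × 7.14 g/cm³ = 678.4 g·m⁻²

D(20) = 678 g·m⁻²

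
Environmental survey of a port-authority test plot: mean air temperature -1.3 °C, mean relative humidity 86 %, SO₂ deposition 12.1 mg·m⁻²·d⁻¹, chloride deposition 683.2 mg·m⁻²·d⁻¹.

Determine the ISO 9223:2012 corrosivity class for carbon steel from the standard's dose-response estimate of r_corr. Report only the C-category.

carbon steel: T≤10 °C ⇒ hinge +0.150·(-1.3−10) = -1.6950
  sulphur-dioxide contribution → 6.636 μm/a
  chloride contribution → 94.62 μm/a
  total first-year rate 101.3 μm/a
ISO 9223 Table 2 (carbon steel): 80 < 101 ≤ 200 μm/a ⇒ C5

C5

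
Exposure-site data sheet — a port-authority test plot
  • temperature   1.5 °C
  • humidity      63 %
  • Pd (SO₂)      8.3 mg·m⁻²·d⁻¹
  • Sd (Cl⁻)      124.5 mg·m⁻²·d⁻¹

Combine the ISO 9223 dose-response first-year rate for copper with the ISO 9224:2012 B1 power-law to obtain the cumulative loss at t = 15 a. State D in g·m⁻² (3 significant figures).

D(15) = 28.4 g·m⁻²

copper: T≤10 °C ⇒ hinge +0.126·(1.5−10) = -1.0710
  sulphur-dioxide contribution → 0.1295 μm/a
  chloride contribution → 0.392 μm/a
  total first-year rate 0.5216 μm/a
Power-law: D(15) = r_corr · 15^0.667
  D(15) = 0.5216 × 15^0.667 = 0.5216 × 6.088 = 3.175 μm
  Mass loss = 3.175 μm × 8.96 g/cm³ = 28.45 g·m⁻²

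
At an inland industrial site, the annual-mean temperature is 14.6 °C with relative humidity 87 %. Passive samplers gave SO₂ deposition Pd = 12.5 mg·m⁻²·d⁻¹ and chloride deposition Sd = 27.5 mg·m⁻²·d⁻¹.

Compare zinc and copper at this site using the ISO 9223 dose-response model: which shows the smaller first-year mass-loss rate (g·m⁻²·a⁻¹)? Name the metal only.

zinc: temperature factor f = -0.071·(4.6) = -0.3266
  SO₂ term: 0.0129·12.5^0.44·exp(0.046·87-0.3266) = 1.547
  Sd branch = 0.0175·Sd^0.57·e^(0.008·RH+0.085·T) = 0.8029 μm/a
  r_corr = 1.547 + 0.8029 = 2.35 μm/a
  mass loss = 2.35 μm/a × 7.14 g/cm³ = 16.78 g·m⁻²·a⁻¹
copper: f(T) = -0.080·(T−10) [T>10 °C] = -0.3680
  SO₂ term: 0.0053·12.5^0.26·exp(0.059·87-0.3680) = 1.199
  Cl⁻ term: 0.01025·27.5^0.27·exp(0.036·87+0.049·14.6) = 1.176
  sum: 1.199 + 1.176 → r_corr = 2.375 μm/a
  mass loss = 2.375 μm/a × 8.96 g/cm³ = 21.28 g·m⁻²·a⁻¹
Ordering by g·m⁻²·a⁻¹: copper (21.3) > zinc (16.8)

zinc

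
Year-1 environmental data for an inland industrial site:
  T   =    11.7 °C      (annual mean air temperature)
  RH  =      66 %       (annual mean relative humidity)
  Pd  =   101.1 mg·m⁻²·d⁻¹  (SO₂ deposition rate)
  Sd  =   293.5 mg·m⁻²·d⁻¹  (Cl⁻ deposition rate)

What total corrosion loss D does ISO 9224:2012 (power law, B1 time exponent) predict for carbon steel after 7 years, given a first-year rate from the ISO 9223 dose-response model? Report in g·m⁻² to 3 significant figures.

D(7) = 2.51e+03 g·m⁻²

carbon steel: T>10 °C ⇒ hinge -0.054·(11.7−10) = -0.0918
  SO₂ term: 1.77·101.1^0.52·exp(0.02·66-0.0918) = 66.66
  Cl⁻ term: 0.102·293.5^0.62·exp(0.033·66+0.04·11.7) = 48.71
  sum: 66.66 + 48.71 → r_corr = 115.4 μm/a
Power-law: D(7) = r_corr · 7^0.523
  D(7) = 115.4 × 7^0.523 = 115.4 × 2.767 = 319.2 μm
  Mass loss = 319.2 μm × 7.85 g/cm³ = 2506 g·m⁻²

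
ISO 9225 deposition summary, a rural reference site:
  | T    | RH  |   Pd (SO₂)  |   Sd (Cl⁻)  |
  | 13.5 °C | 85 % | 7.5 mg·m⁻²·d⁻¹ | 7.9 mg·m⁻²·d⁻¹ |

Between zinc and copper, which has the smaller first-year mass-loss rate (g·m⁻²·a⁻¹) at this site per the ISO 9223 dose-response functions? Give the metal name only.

zinc

zinc: f(T) = -0.071·(T−10) [T>10 °C] = -0.2485
  SO₂ term: 0.0129·7.5^0.44·exp(0.046·85-0.2485) = 1.218
  Cl⁻ term: 0.0175·7.9^0.57·exp(0.008·85+0.085·13.5) = 0.3535
  sum: 1.218 + 0.3535 → r_corr = 1.572 μm/a
  mass loss = 1.572 μm/a × 7.14 g/cm³ = 11.22 g·m⁻²·a⁻¹
copper: f(T) = -0.080·(T−10) [T>10 °C] = -0.2800
  SO₂ term: 0.0053·7.5^0.26·exp(0.059·85-0.2800) = 1.019
  Sd branch = 0.01025·Sd^0.27·e^(0.036·RH+0.049·T) = 0.7401 μm/a
  sum: 1.019 + 0.7401 → r_corr = 1.759 μm/a
  mass loss = 1.759 μm/a × 8.96 g/cm³ = 15.76 g·m⁻²·a⁻¹
Ordering by g·m⁻²·a⁻¹: copper (15.8) > zinc (11.2)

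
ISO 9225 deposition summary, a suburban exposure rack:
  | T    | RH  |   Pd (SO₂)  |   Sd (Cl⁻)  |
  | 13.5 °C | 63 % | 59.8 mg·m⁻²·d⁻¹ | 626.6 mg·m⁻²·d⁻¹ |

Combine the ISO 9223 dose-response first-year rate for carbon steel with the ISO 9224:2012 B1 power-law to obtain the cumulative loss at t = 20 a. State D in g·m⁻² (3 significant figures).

D(20) = 4.48e+03 g·m⁻²

carbon steel: temperature factor f = -0.054·(3.5) = -0.1890
  sulphur-dioxide contribution → 43.35 μm/a
  chloride contribution → 75.88 μm/a
  ⇒ r_corr(carbon steel) = 119.2 μm/a
Long-term exponent b (ISO 9224 Table 2, B1) = 0.523
  D(20) = 119.2 × 20^0.523 = 119.2 × 4.791 = 571.3 μm
  Mass loss = 571.3 μm × 7.85 g/cm³ = 4484 g·m⁻²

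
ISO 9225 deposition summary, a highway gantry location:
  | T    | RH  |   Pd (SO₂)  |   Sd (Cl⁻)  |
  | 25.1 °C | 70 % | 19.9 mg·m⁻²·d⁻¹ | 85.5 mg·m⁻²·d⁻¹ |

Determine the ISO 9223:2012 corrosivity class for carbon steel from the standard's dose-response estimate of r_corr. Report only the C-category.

C4

carbon steel: temperature factor f = -0.054·(15.1) = -0.8154
  SO₂ term: 1.77·19.9^0.52·exp(0.02·70-0.8154) = 15.04
  Cl⁻ term: 0.102·85.5^0.62·exp(0.033·70+0.04·25.1) = 44.23
  sum: 15.04 + 44.23 → r_corr = 59.27 μm/a
59.3 μm/a falls in (50, 80] for carbon steel → category C4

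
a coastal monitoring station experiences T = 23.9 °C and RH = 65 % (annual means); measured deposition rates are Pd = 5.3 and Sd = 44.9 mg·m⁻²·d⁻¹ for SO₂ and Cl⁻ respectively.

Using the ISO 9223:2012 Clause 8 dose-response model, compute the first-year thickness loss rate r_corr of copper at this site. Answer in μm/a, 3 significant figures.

copper: f(T) = -0.080·(T−10) [T>10 °C] = -1.1120
  sulphur-dioxide contribution → 0.1245 μm/a
  chloride contribution → 0.9587 μm/a
  ⇒ r_corr(copper) = 1.083 μm/a

r_corr = 1.08 μm/a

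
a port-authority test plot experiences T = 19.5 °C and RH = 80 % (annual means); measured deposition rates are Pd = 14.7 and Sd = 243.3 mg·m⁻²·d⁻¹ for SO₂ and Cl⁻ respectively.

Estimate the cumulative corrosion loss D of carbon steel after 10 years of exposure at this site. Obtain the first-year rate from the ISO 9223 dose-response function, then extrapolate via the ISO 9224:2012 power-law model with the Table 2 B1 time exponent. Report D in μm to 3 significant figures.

carbon steel: f(T) = -0.054·(T−10) [T>10 °C] = -0.5130
  sulphur-dioxide contribution → 21.24 μm/a
  chloride contribution → 94.04 μm/a
  ⇒ r_corr(carbon steel) = 115.3 μm/a
ISO 9224: D(t) = r_corr · t^b with b = 0.523 (carbon steel, B1)
  D(10) = 115.3 × 10^0.523 = 115.3 × 3.334 = 384.3 μm

D(10) = 384 μm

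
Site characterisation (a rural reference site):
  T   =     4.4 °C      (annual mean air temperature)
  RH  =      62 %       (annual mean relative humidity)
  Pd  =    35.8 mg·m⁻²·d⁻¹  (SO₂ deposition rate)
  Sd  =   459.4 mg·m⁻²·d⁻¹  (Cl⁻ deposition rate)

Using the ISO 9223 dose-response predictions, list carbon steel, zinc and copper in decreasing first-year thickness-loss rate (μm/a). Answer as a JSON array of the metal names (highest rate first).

["carbon steel", "zinc", "copper"]

carbon steel: T≤10 °C ⇒ hinge +0.150·(4.4−10) = -0.8400
  sulphur-dioxide contribution → 16.97 μm/a
  chloride contribution → 42.09 μm/a
  ⇒ r_corr(carbon steel) = 59.06 μm/a
zinc: T≤10 °C ⇒ hinge +0.038·(4.4−10) = -0.2128
  sulphur-dioxide contribution → 0.8719 μm/a
  chloride contribution → 1.375 μm/a
  ⇒ r_corr(zinc) = 2.247 μm/a
copper: temperature factor f = +0.126·(-5.6) = -0.7056
  sulphur-dioxide contribution → 0.2573 μm/a
  chloride contribution → 0.6201 μm/a
  total first-year rate 0.8775 μm/a
Ordering by μm/a: carbon steel (59.1) > zinc (2.25) > copper (0.877)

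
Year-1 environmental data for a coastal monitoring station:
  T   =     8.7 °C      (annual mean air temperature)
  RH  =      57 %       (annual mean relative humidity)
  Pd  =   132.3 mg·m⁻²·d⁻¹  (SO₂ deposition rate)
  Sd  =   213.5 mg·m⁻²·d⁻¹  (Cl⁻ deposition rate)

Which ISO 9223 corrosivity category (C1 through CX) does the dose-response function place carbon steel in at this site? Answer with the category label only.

carbon steel: f(T) = +0.150·(T−10) [T≤10 °C] = -0.1950
  SO₂ term: 1.77·132.3^0.52·exp(0.02·57-0.1950) = 57.76
  Sd branch = 0.102·Sd^0.62·e^(0.033·RH+0.04·T) = 26.36 μm/a
  sum: 57.76 + 26.36 → r_corr = 84.11 μm/a
ISO 9223 Table 2 (carbon steel): 80 < 84.1 ≤ 200 μm/a ⇒ C5

C5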